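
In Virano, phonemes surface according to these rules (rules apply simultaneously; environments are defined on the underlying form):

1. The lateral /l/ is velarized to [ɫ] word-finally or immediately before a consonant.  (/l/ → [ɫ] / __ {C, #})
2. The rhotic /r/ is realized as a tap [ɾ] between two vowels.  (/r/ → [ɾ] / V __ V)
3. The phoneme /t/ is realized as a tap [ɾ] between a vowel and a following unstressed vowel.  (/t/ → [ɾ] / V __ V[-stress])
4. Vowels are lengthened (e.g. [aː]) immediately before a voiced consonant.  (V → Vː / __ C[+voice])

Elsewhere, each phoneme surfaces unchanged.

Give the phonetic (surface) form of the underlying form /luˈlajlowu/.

[luːˈlaːjloːwu]

/l/ (word-initial) is in the target of rule 1 but the environment (word-finally or immediately before a consonant) is not met → [l].
/u/ (between /l/ and /l/) occurs before a voiced consonant → [uː] by rule 4.
/l/ (between /u/ and /a/) fails the environment for rule 1, so it stays [l].
/a/ (between /l/ and /j/): before a voiced consonant, so rule 4 applies → [aː].
/j/ stays [j].
/l/ (between /j/ and /o/): rule 1 targets it, but not word-finally or immediately before a consonant → unchanged [l].
/o/ (between /l/ and /w/) occurs before a voiced consonant → [oː] by rule 4.
/w/ stays [w].
/u/ (word-final): rule 4 targets it, but not before a voiced consonant → unchanged [u].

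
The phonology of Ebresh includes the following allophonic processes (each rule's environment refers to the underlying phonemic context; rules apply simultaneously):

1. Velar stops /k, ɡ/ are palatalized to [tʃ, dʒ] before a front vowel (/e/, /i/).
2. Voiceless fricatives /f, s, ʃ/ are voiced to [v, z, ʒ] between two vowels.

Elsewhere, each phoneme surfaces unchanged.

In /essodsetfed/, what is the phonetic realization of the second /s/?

[s]

/s/ (between /s/ and /o/) fails the environment for rule 2, so it stays [s].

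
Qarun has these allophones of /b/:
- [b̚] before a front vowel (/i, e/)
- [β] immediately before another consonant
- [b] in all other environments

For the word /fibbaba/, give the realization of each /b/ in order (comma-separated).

Occurrence 1 (position 3): immediately before another consonant → [β].
Occurrence 2 (position 4): no conditioning environment matches → elsewhere allophone [b].
Occurrence 3 (position 6): no conditioning environment matches → elsewhere allophone [b].

[β], [b], [b]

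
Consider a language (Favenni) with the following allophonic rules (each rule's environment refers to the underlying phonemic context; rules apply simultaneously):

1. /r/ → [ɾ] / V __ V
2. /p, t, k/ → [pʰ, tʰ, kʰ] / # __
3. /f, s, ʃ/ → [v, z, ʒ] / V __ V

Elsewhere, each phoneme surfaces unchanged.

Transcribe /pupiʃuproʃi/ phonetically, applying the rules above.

[pʰupiʒuproʒi]

/p/ (word-initial) occurs word-initially → [pʰ] by rule 2.
/u/ (between /p/ and /p/): no rule targets it → [u].
/p/ (between /u/ and /i/) fails the environment for rule 2, so it stays [p].
/i/ — not in any rule's target class → [i].
/ʃ/ — between /i/ and /u/, between two vowels — surfaces as [ʒ] (rule 3).
/u/ (between /ʃ/ and /p/) is unaffected → [u].
/p/ (between /u/ and /r/): rule 2 targets it, but not word-initially → unchanged [p].
/r/ (between /p/ and /o/) is in the target of rule 1 but the environment (between two vowels) is not met → [r].
/o/ stays [o].
/ʃ/ (between /o/ and /i/): between two vowels, so rule 3 applies → [ʒ].
/i/ (word-final): no rule targets it → [i].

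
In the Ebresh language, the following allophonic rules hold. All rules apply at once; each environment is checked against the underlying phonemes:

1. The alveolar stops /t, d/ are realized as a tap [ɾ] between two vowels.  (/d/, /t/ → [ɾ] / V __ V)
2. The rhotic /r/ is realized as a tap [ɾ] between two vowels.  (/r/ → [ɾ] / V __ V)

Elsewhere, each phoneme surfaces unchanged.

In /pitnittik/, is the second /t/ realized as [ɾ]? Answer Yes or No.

/t/ (between /i/ and /t/): rule 1 targets it, but not between two vowels → unchanged [t].
The actual realization is [t], not [ɾ].

No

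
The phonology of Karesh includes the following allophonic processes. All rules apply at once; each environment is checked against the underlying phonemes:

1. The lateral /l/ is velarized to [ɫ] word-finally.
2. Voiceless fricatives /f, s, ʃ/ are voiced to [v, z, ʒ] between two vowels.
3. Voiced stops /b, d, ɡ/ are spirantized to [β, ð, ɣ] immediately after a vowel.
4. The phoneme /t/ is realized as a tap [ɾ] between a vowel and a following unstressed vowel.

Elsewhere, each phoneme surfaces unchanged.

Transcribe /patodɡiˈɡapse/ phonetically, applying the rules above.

[paɾoðɡiˈɣapse]

/p/ (word-initial) is unaffected → [p].
/a/ (between /p/ and /t/) is unaffected → [a].
/t/ (between /a/ and /o/) occurs between a vowel and a following unstressed vowel → [ɾ] by rule 4.
/o/ stays [o].
Rule 3 applies to /d/ (between /o/ and /ɡ/: immediately after a vowel) → [ð].
/ɡ/ (between /d/ and /i/) fails the environment for rule 3, so it stays [ɡ].
/i/ (between /ɡ/ and /ɡ/) is unaffected → [i].
/ɡ/ (between /i/ and /a/): immediately after a vowel, so rule 3 applies → [ɣ].
/a/ (between /ɡ/ and /p/) is unaffected → [a].
/p/ (between /a/ and /s/): no rule targets it → [p].
/s/ (between /p/ and /e/): rule 2 targets it, but not between two vowels → unchanged [s].
/e/ — not in any rule's target class → [e].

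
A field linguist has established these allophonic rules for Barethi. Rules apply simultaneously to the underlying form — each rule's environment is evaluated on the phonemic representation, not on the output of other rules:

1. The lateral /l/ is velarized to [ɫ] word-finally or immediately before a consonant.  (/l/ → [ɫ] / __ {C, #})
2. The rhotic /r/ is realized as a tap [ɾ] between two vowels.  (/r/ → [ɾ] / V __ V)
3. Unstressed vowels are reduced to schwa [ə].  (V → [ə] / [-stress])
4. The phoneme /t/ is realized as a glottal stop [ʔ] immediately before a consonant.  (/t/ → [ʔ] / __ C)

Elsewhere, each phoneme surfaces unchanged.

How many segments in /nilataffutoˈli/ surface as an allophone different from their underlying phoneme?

Segments that undergo a rule: /i/ → [ə] (rule 3); /a/ → [ə] (rule 3); /a/ → [ə] (rule 3); /u/ → [ə] (rule 3); /o/ → [ə] (rule 3).
All other segments surface unchanged.

5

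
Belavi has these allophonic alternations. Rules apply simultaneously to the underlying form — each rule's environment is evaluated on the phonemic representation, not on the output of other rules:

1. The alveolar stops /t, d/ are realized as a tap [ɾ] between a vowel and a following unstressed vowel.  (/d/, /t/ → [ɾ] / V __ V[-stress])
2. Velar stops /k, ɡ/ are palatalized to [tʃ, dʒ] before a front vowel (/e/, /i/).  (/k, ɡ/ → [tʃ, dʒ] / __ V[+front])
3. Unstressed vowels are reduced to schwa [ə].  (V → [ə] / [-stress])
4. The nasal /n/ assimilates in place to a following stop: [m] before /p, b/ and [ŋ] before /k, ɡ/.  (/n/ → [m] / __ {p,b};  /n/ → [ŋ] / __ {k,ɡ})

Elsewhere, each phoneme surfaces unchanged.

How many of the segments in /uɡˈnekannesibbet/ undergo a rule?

5

Segments that undergo a rule: /u/ → [ə] (rule 3); /a/ → [ə] (rule 3); /e/ → [ə] (rule 3); /i/ → [ə] (rule 3); /e/ → [ə] (rule 3).
All other segments surface unchanged.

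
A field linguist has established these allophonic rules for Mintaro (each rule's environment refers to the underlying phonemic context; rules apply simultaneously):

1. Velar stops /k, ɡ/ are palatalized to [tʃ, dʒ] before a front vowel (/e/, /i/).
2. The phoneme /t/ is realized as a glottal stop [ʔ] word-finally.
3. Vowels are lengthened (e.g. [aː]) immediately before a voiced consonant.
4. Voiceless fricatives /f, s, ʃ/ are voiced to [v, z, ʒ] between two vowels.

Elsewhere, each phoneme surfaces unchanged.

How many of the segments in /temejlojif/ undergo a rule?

Segments that undergo a rule: /e/ → [eː] (rule 3); /e/ → [eː] (rule 3); /o/ → [oː] (rule 3).
All other segments surface unchanged.

3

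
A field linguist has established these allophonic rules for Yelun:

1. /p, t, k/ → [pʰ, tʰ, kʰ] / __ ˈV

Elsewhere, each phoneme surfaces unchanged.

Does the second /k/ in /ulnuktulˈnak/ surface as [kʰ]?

No

/k/ — word-final; rule 1 does not apply here → [k].
The actual realization is [k], not [kʰ].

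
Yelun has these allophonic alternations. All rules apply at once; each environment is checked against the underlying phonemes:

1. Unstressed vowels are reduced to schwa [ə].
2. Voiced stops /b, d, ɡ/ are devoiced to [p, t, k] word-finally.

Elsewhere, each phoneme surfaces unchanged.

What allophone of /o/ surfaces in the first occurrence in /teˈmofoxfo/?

[o]

/o/ (between /m/ and /f/) is in the target of rule 1 but the environment (in an unstressed syllable) is not met → [o].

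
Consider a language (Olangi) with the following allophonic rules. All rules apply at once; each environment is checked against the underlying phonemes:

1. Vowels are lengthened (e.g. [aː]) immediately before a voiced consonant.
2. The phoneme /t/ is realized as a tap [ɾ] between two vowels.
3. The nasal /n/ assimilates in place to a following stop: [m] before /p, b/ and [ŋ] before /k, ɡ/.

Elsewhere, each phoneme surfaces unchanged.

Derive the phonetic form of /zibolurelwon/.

[ziːboːluːreːlwoːn]

/z/ (word-initial): no rule targets it → [z].
/i/ (between /z/ and /b/): before a voiced consonant, so rule 1 applies → [iː].
/b/ stays [b].
/o/ (between /b/ and /l/): before a voiced consonant, so rule 1 applies → [oː].
/l/ (between /o/ and /u/) is unaffected → [l].
/u/ (between /l/ and /r/): before a voiced consonant, so rule 1 applies → [uː].
/r/ (between /u/ and /e/): no rule targets it → [r].
/e/ (between /r/ and /l/): before a voiced consonant, so rule 1 applies → [eː].
/l/ — not in any rule's target class → [l].
/w/ stays [w].
/o/ (between /w/ and /n/): before a voiced consonant, so rule 1 applies → [oː].
/n/ (word-final): rule 3 targets it, but not before a labial or velar stop → unchanged [n].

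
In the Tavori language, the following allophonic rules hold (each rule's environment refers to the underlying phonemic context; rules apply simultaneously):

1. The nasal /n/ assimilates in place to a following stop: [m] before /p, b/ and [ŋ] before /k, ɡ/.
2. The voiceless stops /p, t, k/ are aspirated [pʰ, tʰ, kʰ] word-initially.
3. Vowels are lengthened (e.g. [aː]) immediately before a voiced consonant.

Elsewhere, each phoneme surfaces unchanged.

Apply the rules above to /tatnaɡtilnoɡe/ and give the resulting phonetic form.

[tʰatnaːɡtiːlnoːɡe]

/t/ (word-initial): word-initially, so rule 2 applies → [tʰ].
/a/ (between /t/ and /t/): rule 3 targets it, but not before a voiced consonant → unchanged [a].
/t/ (between /a/ and /n/): rule 2 targets it, but not word-initially → unchanged [t].
/n/ (between /t/ and /a/): rule 1 targets it, but not before a labial or velar stop → unchanged [n].
/a/ (between /n/ and /ɡ/) occurs before a voiced consonant → [aː] by rule 3.
/ɡ/ — not in any rule's target class → [ɡ].
/t/ (between /ɡ/ and /i/) is in the target of rule 2 but the environment (word-initially) is not met → [t].
Rule 3 applies to /i/ (between /t/ and /l/: before a voiced consonant) → [iː].
/l/ (between /i/ and /n/): no rule targets it → [l].
/n/ (between /l/ and /o/) fails the environment for rule 1, so it stays [n].
Rule 3 applies to /o/ (between /n/ and /ɡ/: before a voiced consonant) → [oː].
/ɡ/ — not in any rule's target class → [ɡ].
/e/ (word-final): rule 3 targets it, but not before a voiced consonant → unchanged [e].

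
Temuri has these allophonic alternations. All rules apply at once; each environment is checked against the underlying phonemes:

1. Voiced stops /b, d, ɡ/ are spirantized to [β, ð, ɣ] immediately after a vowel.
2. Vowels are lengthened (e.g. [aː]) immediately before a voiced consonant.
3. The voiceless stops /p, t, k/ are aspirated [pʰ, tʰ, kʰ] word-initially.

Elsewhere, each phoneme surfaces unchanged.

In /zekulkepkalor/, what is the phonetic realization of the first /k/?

/k/ — between /e/ and /u/; rule 3 does not apply here → [k].

[k]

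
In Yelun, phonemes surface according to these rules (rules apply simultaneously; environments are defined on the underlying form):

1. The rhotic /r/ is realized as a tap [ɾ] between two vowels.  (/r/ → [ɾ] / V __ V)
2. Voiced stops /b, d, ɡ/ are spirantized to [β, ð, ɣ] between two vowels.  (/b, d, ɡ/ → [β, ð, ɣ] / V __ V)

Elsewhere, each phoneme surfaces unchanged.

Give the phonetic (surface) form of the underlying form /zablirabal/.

[zabliɾaβal]

/z/ stays [z].
/a/ stays [a].
/b/ (between /a/ and /l/) fails the environment for rule 2, so it stays [b].
/l/ (between /b/ and /i/): no rule targets it → [l].
/i/ (between /l/ and /r/) is unaffected → [i].
/r/ (between /i/ and /a/) occurs between two vowels → [ɾ] by rule 1.
/a/ (between /r/ and /b/): no rule targets it → [a].
/b/ meets the environment for rule 2 (between two vowels) → [β].
/a/ — not in any rule's target class → [a].
/l/ stays [l].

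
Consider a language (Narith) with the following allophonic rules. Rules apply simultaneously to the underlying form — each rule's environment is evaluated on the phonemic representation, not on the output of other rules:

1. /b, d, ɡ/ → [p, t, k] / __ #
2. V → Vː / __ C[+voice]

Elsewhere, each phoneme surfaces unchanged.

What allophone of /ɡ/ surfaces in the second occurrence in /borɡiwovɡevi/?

[ɡ]

/ɡ/ (between /v/ and /e/): rule 1 targets it, but not word-finally → unchanged [ɡ].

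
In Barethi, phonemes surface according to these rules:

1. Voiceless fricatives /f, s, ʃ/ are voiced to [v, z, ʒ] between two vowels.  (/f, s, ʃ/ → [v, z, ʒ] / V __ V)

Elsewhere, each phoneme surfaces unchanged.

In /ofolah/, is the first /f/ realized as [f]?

/f/ meets the environment for rule 1 (between two vowels) → [v].
The actual realization is [v], not [f].

No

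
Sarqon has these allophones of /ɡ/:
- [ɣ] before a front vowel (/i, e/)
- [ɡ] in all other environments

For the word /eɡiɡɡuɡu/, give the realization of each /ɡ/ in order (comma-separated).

Occurrence 1 (position 2): before a front vowel (/i, e/) → [ɣ].
Occurrence 2 (position 4): no conditioning environment matches → elsewhere allophone [ɡ].
Occurrence 3 (position 5): no conditioning environment matches → elsewhere allophone [ɡ].
Occurrence 4 (position 7): no conditioning environment matches → elsewhere allophone [ɡ].

[ɣ], [ɡ], [ɡ], [ɡ]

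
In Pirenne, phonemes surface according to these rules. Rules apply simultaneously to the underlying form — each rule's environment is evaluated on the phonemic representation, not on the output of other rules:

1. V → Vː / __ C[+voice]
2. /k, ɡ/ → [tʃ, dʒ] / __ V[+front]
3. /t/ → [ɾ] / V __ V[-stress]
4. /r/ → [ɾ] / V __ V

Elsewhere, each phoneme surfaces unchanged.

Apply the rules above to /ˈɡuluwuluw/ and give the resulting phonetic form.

/ɡ/ — word-initial; rule 2 does not apply here → [ɡ].
/u/ — between /ɡ/ and /l/, before a voiced consonant — surfaces as [uː] (rule 1).
/l/ — not in any rule's target class → [l].
Rule 1 applies to /u/ (between /l/ and /w/: before a voiced consonant) → [uː].
/w/ — not in any rule's target class → [w].
/u/ (between /w/ and /l/): before a voiced consonant, so rule 1 applies → [uː].
/l/ stays [l].
Rule 1 applies to /u/ (between /l/ and /w/: before a voiced consonant) → [uː].
/w/ — not in any rule's target class → [w].

[ˈɡuːluːwuːluːw]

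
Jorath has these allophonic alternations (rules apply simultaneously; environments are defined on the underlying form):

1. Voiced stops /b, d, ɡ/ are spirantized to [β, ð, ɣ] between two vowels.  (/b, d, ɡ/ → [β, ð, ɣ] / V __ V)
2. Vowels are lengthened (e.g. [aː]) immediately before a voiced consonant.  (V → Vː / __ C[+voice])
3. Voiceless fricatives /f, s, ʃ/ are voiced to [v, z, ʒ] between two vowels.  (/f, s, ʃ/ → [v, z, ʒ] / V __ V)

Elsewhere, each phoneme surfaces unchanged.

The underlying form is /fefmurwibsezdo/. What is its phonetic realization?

[fefmuːrwiːbseːzdo]

/f/ — word-initial; rule 3 does not apply here → [f].
/e/ (between /f/ and /f/): rule 2 targets it, but not before a voiced consonant → unchanged [e].
/f/ — between /e/ and /m/; rule 3 does not apply here → [f].
/m/ — not in any rule's target class → [m].
/u/ meets the environment for rule 2 (before a voiced consonant) → [uː].
/r/ (between /u/ and /w/) is unaffected → [r].
/w/ (between /r/ and /i/) is unaffected → [w].
/i/ (between /w/ and /b/) occurs before a voiced consonant → [iː] by rule 2.
/b/ (between /i/ and /s/): rule 1 targets it, but not between two vowels → unchanged [b].
/s/ (between /b/ and /e/) is in the target of rule 3 but the environment (between two vowels) is not met → [s].
Rule 2 applies to /e/ (between /s/ and /z/: before a voiced consonant) → [eː].
/z/ — not in any rule's target class → [z].
/d/ (between /z/ and /o/): rule 1 targets it, but not between two vowels → unchanged [d].
/o/ (word-final): rule 2 targets it, but not before a voiced consonant → unchanged [o].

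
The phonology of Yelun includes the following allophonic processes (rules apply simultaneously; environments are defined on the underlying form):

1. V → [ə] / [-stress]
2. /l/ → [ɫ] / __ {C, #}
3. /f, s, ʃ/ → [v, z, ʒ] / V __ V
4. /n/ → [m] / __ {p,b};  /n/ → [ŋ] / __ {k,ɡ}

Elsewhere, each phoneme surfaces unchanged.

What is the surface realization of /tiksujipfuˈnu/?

[təksəjəpfəˈnu]

/t/ — not in any rule's target class → [t].
/i/ — between /t/ and /k/, in an unstressed syllable — surfaces as [ə] (rule 1).
/k/ (between /i/ and /s/) is unaffected → [k].
/s/ (between /k/ and /u/): rule 3 targets it, but not between two vowels → unchanged [s].
/u/ — between /s/ and /j/, in an unstressed syllable — surfaces as [ə] (rule 1).
/j/ (between /u/ and /i/): no rule targets it → [j].
/i/ — between /j/ and /p/, in an unstressed syllable — surfaces as [ə] (rule 1).
/p/ (between /i/ and /f/): no rule targets it → [p].
/f/ (between /p/ and /u/) is in the target of rule 3 but the environment (between two vowels) is not met → [f].
/u/ (between /f/ and /n/): in an unstressed syllable, so rule 1 applies → [ə].
/n/ (between /u/ and /u/): rule 4 targets it, but not before a labial or velar stop → unchanged [n].
/u/ — word-final; rule 1 does not apply here → [u].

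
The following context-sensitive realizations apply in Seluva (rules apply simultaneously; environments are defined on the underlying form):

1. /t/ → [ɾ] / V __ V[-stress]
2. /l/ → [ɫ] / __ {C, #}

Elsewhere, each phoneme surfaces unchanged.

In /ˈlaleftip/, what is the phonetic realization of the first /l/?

/l/ — word-initial; rule 2 does not apply here → [l].

[l]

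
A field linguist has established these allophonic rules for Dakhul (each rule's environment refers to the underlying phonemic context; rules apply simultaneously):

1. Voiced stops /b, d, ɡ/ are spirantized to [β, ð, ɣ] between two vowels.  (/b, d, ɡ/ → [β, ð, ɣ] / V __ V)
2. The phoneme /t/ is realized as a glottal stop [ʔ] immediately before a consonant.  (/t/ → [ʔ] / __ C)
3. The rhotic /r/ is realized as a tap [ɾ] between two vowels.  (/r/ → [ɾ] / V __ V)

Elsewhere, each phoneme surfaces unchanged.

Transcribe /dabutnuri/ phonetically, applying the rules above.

[daβuʔnuɾi]

/d/ (word-initial): rule 1 targets it, but not between two vowels → unchanged [d].
/a/ (between /d/ and /b/) is unaffected → [a].
/b/ (between /a/ and /u/) occurs between two vowels → [β] by rule 1.
/u/ — not in any rule's target class → [u].
Rule 2 applies to /t/ (between /u/ and /n/: immediately before a consonant) → [ʔ].
/n/ stays [n].
/u/ stays [u].
/r/ — between /u/ and /i/, between two vowels — surfaces as [ɾ] (rule 3).
/i/ (word-final): no rule targets it → [i].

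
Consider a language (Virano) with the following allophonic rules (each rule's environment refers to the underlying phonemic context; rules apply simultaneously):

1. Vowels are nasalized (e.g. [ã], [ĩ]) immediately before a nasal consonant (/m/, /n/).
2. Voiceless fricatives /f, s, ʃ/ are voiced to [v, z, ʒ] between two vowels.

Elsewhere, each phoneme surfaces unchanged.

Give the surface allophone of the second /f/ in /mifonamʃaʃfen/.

[f]

/f/ (between /ʃ/ and /e/): rule 2 targets it, but not between two vowels → unchanged [f].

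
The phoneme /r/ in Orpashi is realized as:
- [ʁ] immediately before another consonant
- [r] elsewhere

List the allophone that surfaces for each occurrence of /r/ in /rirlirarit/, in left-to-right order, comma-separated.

[r], [ʁ], [r], [r]

Occurrence 1 (position 1): no conditioning environment matches → elsewhere allophone [r].
Occurrence 2 (position 3): immediately before another consonant → [ʁ].
Occurrence 3 (position 6): no conditioning environment matches → elsewhere allophone [r].
Occurrence 4 (position 8): no conditioning environment matches → elsewhere allophone [r].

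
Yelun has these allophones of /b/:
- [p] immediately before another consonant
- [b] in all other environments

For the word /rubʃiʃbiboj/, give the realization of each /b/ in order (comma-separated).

Occurrence 1 (position 3): immediately before another consonant → [p].
Occurrence 2 (position 7): no conditioning environment matches → elsewhere allophone [b].
Occurrence 3 (position 9): no conditioning environment matches → elsewhere allophone [b].

[p], [b], [b]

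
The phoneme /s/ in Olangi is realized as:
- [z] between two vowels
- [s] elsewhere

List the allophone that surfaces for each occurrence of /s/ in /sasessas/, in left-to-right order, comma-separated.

Occurrence 1 (position 1): no conditioning environment matches → elsewhere allophone [s].
Occurrence 2 (position 3): between two vowels → [z].
Occurrence 3 (position 5): no conditioning environment matches → elsewhere allophone [s].
Occurrence 4 (position 6): no conditioning environment matches → elsewhere allophone [s].
Occurrence 5 (position 8): no conditioning environment matches → elsewhere allophone [s].

[s], [z], [s], [s], [s]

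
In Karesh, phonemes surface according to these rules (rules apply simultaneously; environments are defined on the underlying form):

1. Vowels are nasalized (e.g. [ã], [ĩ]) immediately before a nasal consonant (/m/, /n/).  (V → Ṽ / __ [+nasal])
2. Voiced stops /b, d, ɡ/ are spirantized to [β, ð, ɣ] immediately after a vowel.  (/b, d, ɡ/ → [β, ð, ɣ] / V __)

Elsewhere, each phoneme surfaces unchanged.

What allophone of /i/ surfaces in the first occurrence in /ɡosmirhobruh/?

/i/ (between /m/ and /r/) fails the environment for rule 1, so it stays [i].

[i]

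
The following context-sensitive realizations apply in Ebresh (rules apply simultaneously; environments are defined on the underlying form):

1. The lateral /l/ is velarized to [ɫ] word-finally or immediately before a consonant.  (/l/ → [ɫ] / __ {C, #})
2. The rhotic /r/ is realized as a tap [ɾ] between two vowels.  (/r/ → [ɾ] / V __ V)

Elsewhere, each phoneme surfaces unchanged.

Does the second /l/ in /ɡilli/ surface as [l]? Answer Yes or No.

Yes

/l/ (between /l/ and /i/) fails the environment for rule 1, so it stays [l].
The actual realization is [l], which matches [l].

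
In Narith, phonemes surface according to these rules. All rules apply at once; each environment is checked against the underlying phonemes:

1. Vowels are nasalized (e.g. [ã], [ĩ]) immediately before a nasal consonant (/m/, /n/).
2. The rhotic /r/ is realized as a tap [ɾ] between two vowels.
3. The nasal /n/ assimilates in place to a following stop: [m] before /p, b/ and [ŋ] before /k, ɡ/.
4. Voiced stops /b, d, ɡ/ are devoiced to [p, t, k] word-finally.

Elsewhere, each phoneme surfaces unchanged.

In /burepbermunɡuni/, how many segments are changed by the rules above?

4

Segments that undergo a rule: /r/ → [ɾ] (rule 2); /u/ → [ũ] (rule 1); /n/ → [ŋ] (rule 3); /u/ → [ũ] (rule 1).
All other segments surface unchanged.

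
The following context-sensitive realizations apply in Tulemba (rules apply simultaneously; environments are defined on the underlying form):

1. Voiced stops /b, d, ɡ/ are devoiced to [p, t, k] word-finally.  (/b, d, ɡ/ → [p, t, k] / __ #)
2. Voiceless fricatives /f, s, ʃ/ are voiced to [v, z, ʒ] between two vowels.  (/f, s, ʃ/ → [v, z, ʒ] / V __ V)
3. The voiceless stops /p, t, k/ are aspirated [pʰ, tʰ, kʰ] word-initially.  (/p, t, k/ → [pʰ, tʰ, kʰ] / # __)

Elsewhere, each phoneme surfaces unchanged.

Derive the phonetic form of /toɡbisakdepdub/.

/t/ — word-initial, word-initially — surfaces as [tʰ] (rule 3).
/o/ (between /t/ and /ɡ/): no rule targets it → [o].
/ɡ/ (between /o/ and /b/) fails the environment for rule 1, so it stays [ɡ].
/b/ (between /ɡ/ and /i/) fails the environment for rule 1, so it stays [b].
/i/ — not in any rule's target class → [i].
/s/ — between /i/ and /a/, between two vowels — surfaces as [z] (rule 2).
/a/ stays [a].
/k/ (between /a/ and /d/): rule 3 targets it, but not word-initially → unchanged [k].
/d/ (between /k/ and /e/): rule 1 targets it, but not word-finally → unchanged [d].
/e/ stays [e].
/p/ (between /e/ and /d/): rule 3 targets it, but not word-initially → unchanged [p].
/d/ (between /p/ and /u/) is in the target of rule 1 but the environment (word-finally) is not met → [d].
/u/ (between /d/ and /b/) is unaffected → [u].
/b/ — word-final, word-finally — surfaces as [p] (rule 1).

[tʰoɡbizakdepdup]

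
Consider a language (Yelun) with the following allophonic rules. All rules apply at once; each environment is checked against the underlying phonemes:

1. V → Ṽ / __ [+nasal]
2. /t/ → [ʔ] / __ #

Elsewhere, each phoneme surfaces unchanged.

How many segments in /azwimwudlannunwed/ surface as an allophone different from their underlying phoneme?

Segments that undergo a rule: /i/ → [ĩ] (rule 1); /a/ → [ã] (rule 1); /u/ → [ũ] (rule 1).
All other segments surface unchanged.

3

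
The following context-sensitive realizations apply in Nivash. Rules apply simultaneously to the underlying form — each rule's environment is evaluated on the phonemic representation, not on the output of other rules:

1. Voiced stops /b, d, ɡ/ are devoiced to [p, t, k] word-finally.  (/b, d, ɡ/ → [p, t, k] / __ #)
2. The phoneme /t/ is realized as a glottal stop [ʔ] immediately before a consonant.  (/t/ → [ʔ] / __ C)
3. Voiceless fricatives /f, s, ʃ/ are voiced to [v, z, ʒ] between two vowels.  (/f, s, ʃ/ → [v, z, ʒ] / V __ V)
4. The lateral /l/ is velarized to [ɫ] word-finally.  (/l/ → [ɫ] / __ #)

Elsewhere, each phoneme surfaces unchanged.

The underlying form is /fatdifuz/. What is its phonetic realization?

/f/ — word-initial; rule 3 does not apply here → [f].
/a/ (between /f/ and /t/): no rule targets it → [a].
/t/ meets the environment for rule 2 (immediately before a consonant) → [ʔ].
/d/ — between /t/ and /i/; rule 1 does not apply here → [d].
/i/ — not in any rule's target class → [i].
/f/ (between /i/ and /u/) occurs between two vowels → [v] by rule 3.
/u/ (between /f/ and /z/) is unaffected → [u].
/z/ stays [z].

[faʔdivuz]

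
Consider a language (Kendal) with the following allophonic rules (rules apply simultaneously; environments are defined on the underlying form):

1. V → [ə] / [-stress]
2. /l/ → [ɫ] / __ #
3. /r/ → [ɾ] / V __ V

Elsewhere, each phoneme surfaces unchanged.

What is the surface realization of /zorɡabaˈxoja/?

/o/ meets the environment for rule 1 (in an unstressed syllable) → [ə].
/r/ (between /o/ and /ɡ/) is in the target of rule 3 but the environment (between two vowels) is not met → [r].
/a/ (between /ɡ/ and /b/) occurs in an unstressed syllable → [ə] by rule 1.
/a/ — between /b/ and /x/, in an unstressed syllable — surfaces as [ə] (rule 1).
/o/ (between /x/ and /j/) fails the environment for rule 1, so it stays [o].
/a/ (word-final): in an unstressed syllable, so rule 1 applies → [ə].

[zərɡəbəˈxojə]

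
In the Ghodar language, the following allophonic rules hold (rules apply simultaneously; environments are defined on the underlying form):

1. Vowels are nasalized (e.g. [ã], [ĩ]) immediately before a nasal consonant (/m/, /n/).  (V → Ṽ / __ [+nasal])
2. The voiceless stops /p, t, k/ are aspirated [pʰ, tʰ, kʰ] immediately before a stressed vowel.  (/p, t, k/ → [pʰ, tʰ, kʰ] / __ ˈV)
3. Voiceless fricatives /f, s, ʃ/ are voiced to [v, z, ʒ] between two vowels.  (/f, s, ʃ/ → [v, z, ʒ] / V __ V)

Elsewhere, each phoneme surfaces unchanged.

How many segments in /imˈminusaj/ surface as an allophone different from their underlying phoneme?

Segments that undergo a rule: /i/ → [ĩ] (rule 1); /i/ → [ĩ] (rule 1); /s/ → [z] (rule 3).
All other segments surface unchanged.

3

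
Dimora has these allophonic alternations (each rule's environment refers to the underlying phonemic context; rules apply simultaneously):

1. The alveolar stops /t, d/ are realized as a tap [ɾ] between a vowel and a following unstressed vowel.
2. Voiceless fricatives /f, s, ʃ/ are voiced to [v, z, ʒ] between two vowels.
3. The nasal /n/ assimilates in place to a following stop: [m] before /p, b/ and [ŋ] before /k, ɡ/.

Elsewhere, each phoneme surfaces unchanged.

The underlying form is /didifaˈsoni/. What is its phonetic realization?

[diɾivaˈzoni]

/d/ (word-initial): rule 1 targets it, but not between a vowel and a following unstressed vowel → unchanged [d].
/i/ (between /d/ and /d/) is unaffected → [i].
Rule 1 applies to /d/ (between /i/ and /i/: between a vowel and a following unstressed vowel) → [ɾ].
/i/ (between /d/ and /f/): no rule targets it → [i].
/f/ (between /i/ and /a/) occurs between two vowels → [v] by rule 2.
/a/ (between /f/ and /s/) is unaffected → [a].
/s/ (between /a/ and /o/) occurs between two vowels → [z] by rule 2.
/o/ (between /s/ and /n/): no rule targets it → [o].
/n/ (between /o/ and /i/): rule 3 targets it, but not before a labial or velar stop → unchanged [n].
/i/ stays [i].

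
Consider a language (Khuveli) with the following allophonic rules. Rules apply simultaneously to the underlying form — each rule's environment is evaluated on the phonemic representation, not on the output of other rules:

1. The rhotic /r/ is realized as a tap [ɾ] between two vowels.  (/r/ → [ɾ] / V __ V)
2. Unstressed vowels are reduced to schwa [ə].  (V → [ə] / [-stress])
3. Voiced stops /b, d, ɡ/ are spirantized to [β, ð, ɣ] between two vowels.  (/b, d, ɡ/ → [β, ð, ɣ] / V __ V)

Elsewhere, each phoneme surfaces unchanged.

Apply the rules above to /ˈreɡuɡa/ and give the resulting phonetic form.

/r/ (word-initial) fails the environment for rule 1, so it stays [r].
/e/ (between /r/ and /ɡ/): rule 2 targets it, but not in an unstressed syllable → unchanged [e].
/ɡ/ meets the environment for rule 3 (between two vowels) → [ɣ].
/u/ (between /ɡ/ and /ɡ/): in an unstressed syllable, so rule 2 applies → [ə].
Rule 3 applies to /ɡ/ (between /u/ and /a/: between two vowels) → [ɣ].
/a/ meets the environment for rule 2 (in an unstressed syllable) → [ə].

[ˈreɣəɣə]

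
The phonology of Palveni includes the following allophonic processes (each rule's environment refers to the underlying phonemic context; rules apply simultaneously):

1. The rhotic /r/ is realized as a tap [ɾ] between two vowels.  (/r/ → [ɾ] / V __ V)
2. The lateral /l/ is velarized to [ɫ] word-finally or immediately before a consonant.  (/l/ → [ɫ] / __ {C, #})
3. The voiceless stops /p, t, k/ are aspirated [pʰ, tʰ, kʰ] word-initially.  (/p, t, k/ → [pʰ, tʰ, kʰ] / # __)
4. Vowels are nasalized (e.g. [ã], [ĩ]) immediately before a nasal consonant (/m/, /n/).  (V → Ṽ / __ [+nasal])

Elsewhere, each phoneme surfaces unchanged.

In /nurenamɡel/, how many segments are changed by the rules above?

4

Segments that undergo a rule: /r/ → [ɾ] (rule 1); /e/ → [ẽ] (rule 4); /a/ → [ã] (rule 4); /l/ → [ɫ] (rule 2).
All other segments surface unchanged.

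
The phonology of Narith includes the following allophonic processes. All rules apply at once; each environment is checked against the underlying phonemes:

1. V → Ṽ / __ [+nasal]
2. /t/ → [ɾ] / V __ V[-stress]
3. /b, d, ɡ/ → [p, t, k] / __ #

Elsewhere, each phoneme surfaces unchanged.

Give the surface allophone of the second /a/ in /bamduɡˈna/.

/a/ (word-final) fails the environment for rule 1, so it stays [a].

[a]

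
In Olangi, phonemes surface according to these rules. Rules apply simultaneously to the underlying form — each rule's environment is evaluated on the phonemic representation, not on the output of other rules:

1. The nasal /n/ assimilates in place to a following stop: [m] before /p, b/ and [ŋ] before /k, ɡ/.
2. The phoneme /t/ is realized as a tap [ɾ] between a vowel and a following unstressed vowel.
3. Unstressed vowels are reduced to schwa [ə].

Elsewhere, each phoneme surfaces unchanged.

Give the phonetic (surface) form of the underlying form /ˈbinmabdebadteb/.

[ˈbinməbdəbədtəb]

/b/ stays [b].
/i/ (between /b/ and /n/) fails the environment for rule 3, so it stays [i].
/n/ (between /i/ and /m/) is in the target of rule 1 but the environment (before a labial or velar stop) is not met → [n].
/m/ stays [m].
/a/ (between /m/ and /b/) occurs in an unstressed syllable → [ə] by rule 3.
/b/ (between /a/ and /d/) is unaffected → [b].
/d/ (between /b/ and /e/) is unaffected → [d].
/e/ (between /d/ and /b/) occurs in an unstressed syllable → [ə] by rule 3.
/b/ — not in any rule's target class → [b].
/a/ (between /b/ and /d/) occurs in an unstressed syllable → [ə] by rule 3.
/d/ — not in any rule's target class → [d].
/t/ (between /d/ and /e/): rule 2 targets it, but not between a vowel and a following unstressed vowel → unchanged [t].
/e/ — between /t/ and /b/, in an unstressed syllable — surfaces as [ə] (rule 3).
/b/ stays [b].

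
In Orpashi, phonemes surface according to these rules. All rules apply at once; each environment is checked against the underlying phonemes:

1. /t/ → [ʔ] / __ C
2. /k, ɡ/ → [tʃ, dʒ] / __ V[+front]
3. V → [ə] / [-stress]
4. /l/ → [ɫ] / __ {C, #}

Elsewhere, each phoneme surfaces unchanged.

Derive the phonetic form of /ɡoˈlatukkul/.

/ɡ/ (word-initial) fails the environment for rule 2, so it stays [ɡ].
/o/ meets the environment for rule 3 (in an unstressed syllable) → [ə].
/l/ — between /o/ and /a/; rule 4 does not apply here → [l].
/a/ — between /l/ and /t/; rule 3 does not apply here → [a].
/t/ — between /a/ and /u/; rule 1 does not apply here → [t].
/u/ (between /t/ and /k/): in an unstressed syllable, so rule 3 applies → [ə].
/k/ — between /u/ and /k/; rule 2 does not apply here → [k].
/k/ (between /k/ and /u/) fails the environment for rule 2, so it stays [k].
/u/ (between /k/ and /l/): in an unstressed syllable, so rule 3 applies → [ə].
/l/ (word-final): word-finally or immediately before a consonant, so rule 4 applies → [ɫ].

[ɡəˈlatəkkəɫ]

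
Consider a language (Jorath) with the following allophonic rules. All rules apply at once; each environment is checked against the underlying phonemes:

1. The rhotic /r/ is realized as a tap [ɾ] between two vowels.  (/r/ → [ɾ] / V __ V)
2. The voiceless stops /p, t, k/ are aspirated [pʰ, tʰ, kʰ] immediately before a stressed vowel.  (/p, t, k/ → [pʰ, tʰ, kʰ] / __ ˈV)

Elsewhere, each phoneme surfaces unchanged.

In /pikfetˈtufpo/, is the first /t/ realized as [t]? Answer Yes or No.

Yes

/t/ (between /e/ and /t/): rule 2 targets it, but not immediately before a stressed vowel → unchanged [t].
The actual realization is [t], which matches [t].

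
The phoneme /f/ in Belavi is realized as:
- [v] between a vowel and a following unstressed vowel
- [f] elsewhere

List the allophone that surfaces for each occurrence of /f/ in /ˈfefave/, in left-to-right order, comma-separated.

[f], [v]

Occurrence 1 (position 1): no conditioning environment matches → elsewhere allophone [f].
Occurrence 2 (position 3): between a vowel and a following unstressed vowel → [v].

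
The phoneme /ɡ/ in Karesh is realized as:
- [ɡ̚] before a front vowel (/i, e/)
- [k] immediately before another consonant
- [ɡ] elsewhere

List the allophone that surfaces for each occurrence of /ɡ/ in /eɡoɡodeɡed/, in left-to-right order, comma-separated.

Occurrence 1 (position 2): no conditioning environment matches → elsewhere allophone [ɡ].
Occurrence 2 (position 4): no conditioning environment matches → elsewhere allophone [ɡ].
Occurrence 3 (position 8): before a front vowel (/i, e/) → [ɡ̚].

[ɡ], [ɡ], [ɡ̚]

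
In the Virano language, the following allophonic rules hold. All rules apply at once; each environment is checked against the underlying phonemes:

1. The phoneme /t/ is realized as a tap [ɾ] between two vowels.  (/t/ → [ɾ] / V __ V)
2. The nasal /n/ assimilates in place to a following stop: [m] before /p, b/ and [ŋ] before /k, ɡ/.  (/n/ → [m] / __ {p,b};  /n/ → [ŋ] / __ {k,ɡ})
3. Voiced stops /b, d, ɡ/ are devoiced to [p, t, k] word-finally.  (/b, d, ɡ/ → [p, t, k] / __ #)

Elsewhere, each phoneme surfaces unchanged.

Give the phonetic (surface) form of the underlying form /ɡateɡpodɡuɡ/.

/ɡ/ (word-initial) is in the target of rule 3 but the environment (word-finally) is not met → [ɡ].
/a/ — not in any rule's target class → [a].
/t/ — between /a/ and /e/, between two vowels — surfaces as [ɾ] (rule 1).
/e/ (between /t/ and /ɡ/): no rule targets it → [e].
/ɡ/ — between /e/ and /p/; rule 3 does not apply here → [ɡ].
/p/ (between /ɡ/ and /o/): no rule targets it → [p].
/o/ — not in any rule's target class → [o].
/d/ — between /o/ and /ɡ/; rule 3 does not apply here → [d].
/ɡ/ — between /d/ and /u/; rule 3 does not apply here → [ɡ].
/u/ stays [u].
/ɡ/ (word-final): word-finally, so rule 3 applies → [k].

[ɡaɾeɡpodɡuk]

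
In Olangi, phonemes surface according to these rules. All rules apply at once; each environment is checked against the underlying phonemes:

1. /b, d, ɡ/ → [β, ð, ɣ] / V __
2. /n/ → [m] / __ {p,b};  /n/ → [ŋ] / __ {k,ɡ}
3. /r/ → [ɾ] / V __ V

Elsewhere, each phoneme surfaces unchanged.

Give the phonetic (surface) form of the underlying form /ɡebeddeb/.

/ɡ/ (word-initial): rule 1 targets it, but not immediately after a vowel → unchanged [ɡ].
/e/ (between /ɡ/ and /b/): no rule targets it → [e].
/b/ (between /e/ and /e/) occurs immediately after a vowel → [β] by rule 1.
/e/ (between /b/ and /d/) is unaffected → [e].
/d/ meets the environment for rule 1 (immediately after a vowel) → [ð].
/d/ (between /d/ and /e/) is in the target of rule 1 but the environment (immediately after a vowel) is not met → [d].
/e/ (between /d/ and /b/): no rule targets it → [e].
/b/ meets the environment for rule 1 (immediately after a vowel) → [β].

[ɡeβeðdeβ]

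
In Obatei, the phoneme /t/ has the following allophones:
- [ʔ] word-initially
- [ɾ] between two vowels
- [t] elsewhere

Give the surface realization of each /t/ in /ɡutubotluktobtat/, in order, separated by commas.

[ɾ], [t], [t], [t], [t]

Occurrence 1 (position 3): between two vowels → [ɾ].
Occurrence 2 (position 7): no conditioning environment matches → elsewhere allophone [t].
Occurrence 3 (position 11): no conditioning environment matches → elsewhere allophone [t].
Occurrence 4 (position 14): no conditioning environment matches → elsewhere allophone [t].
Occurrence 5 (position 16): no conditioning environment matches → elsewhere allophone [t].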